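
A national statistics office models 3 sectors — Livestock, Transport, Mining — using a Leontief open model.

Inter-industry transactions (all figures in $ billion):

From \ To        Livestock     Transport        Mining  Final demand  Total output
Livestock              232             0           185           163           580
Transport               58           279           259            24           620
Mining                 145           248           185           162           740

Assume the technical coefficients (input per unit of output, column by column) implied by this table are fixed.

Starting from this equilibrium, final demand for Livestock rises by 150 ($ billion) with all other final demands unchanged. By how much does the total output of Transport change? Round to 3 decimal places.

Δx_T = 204.617

Technical coefficients a_ij = z_ij / X_j:
  a_LL = 232/580 = 0.40, a_TL = 58/580 = 0.10, a_ML = 145/580 = 0.25
  a_LT = 0/620 = 0.00, a_TT = 279/620 = 0.45, a_MT = 248/620 = 0.40
  a_LM = 185/740 = 0.25, a_TM = 259/740 = 0.35, a_MM = 185/740 = 0.25
I − A =
  [   0.60     0.00    -0.25]
  [  -0.10     0.55    -0.35]
  [  -0.25    -0.40     0.75]
Cofactors of I−A, C_ij = (−1)^(i+j)·(minor ij) (rows/columns in the sector order above):
  C_11 = (0.55)(0.75) − (-0.35)(-0.40) = 0.2725
  C_12 = −[(-0.10)(0.75) − (-0.35)(-0.25)] = 0.1625
  C_13 = (-0.10)(-0.40) − (0.55)(-0.25) = 0.1775
  C_21 = −[(0.00)(0.75) − (-0.25)(-0.40)] = 0.1000
  C_22 = (0.60)(0.75) − (-0.25)(-0.25) = 0.3875
  C_23 = −[(0.60)(-0.40) − (0.00)(-0.25)] = 0.2400
  C_31 = (0.00)(-0.35) − (-0.25)(0.55) = 0.1375
  C_32 = −[(0.60)(-0.35) − (-0.25)(-0.10)] = 0.2350
  C_33 = (0.60)(0.55) − (0.00)(-0.10) = 0.3300
det(I−A) = Σ_j (I−A)_1j·C_1j = (0.60)(0.2725) + (0.00)(0.1625) + (-0.25)(0.1775) = 0.119125
adj(I−A) = Cᵀ =
  [ 0.2725   0.1000   0.1375]
  [ 0.1625   0.3875   0.2350]
  [ 0.1775   0.2400   0.3300]
(I − A)⁻¹ = adj(I−A) / det(I−A) ≈
  [   2.2875     0.8395     1.1542]
  [   1.3641     3.2529     1.9727]
  [   1.4900     2.0147     2.7702]
Δx = (I − A)⁻¹ Δd with Δd having +150 in the Livestock component and 0 elsewhere.
So Δx_T = L_TL · (+150), where L_TL = adj(I−A)_TL / det(I−A) = 0.1625 / 0.119125.
Δx_T = 0.1625 × (+150) / 0.119125 = 24.375 / 0.119125 ≈ 204.617.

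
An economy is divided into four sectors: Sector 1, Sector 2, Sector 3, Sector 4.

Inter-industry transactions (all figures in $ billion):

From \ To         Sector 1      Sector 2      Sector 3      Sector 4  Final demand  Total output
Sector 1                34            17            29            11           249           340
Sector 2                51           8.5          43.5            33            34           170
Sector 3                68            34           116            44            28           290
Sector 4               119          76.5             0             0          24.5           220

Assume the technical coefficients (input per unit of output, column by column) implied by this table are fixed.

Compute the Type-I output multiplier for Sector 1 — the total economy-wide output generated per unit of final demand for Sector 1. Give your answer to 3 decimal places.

Technical coefficients a_ij = z_ij / X_j:
  a_11 = 34/340 = 0.10, a_21 = 51/340 = 0.15, a_31 = 68/340 = 0.20, a_41 = 119/340 = 0.35
  a_12 = 17/170 = 0.10, a_22 = 8.5/170 = 0.05, a_32 = 34/170 = 0.20, a_42 = 76.5/170 = 0.45
  a_13 = 29/290 = 0.10, a_23 = 43.5/290 = 0.15, a_33 = 116/290 = 0.40, a_43 = 0/290 = 0.00
  a_14 = 11/220 = 0.05, a_24 = 33/220 = 0.15, a_34 = 44/220 = 0.20, a_44 = 0/220 = 0.00
I − A =
  [   0.90    -0.10    -0.10    -0.05]
  [  -0.15     0.95    -0.15    -0.15]
  [  -0.20    -0.20     0.60    -0.20]
  [  -0.35    -0.45     0.00     1.00]
Compute the cofactors C_ij = (−1)^(i+j)·(3×3 minor ij) of I−A; the adjugate is their transpose:
adj(I−A) = Cᵀ =
  [ 0.486000   0.102500   0.106625   0.061000]
  [ 0.162000   0.502500   0.152625   0.114000]
  [ 0.297000   0.289000   0.754000   0.209000]
  [ 0.243000   0.262000   0.106000   0.452000]
det(I−A) = Σ_j (I−A)_1j·C_1j = (0.90)(0.486000) + (-0.10)(0.162000) + (-0.10)(0.297000) + (-0.05)(0.243000) = 0.37935
(I − A)⁻¹ = adj(I−A) / det(I−A) ≈
  [   1.2811     0.2702     0.2811     0.1608]
  [   0.4270     1.3246     0.4023     0.3005]
  [   0.7829     0.7618     1.9876     0.5509]
  [   0.6406     0.6907     0.2794     1.1915]
The output multiplier for sector j is the column-j sum of the Leontief inverse (I − A)⁻¹ = adj(I−A) / det(I−A).
Column 1 of adj(I−A): (0.486000, 0.162000, 0.297000, 0.243000); det(I−A) = 0.37935.
m_1 = (0.486000 + 0.162000 + 0.297000 + 0.243000) / 0.37935 = 1.188 / 0.37935 ≈ 3.132.

m_1 = 3.132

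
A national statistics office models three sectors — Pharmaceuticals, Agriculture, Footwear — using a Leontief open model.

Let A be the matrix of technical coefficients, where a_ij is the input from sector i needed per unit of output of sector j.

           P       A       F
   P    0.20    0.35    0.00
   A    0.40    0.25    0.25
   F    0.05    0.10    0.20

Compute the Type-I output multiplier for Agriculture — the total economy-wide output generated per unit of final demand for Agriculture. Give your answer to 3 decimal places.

m_A = 2.961

I − A =
  [   0.80    -0.35     0.00]
  [  -0.40     0.75    -0.25]
  [  -0.05    -0.10     0.80]
Cofactors of I−A, C_ij = (−1)^(i+j)·(minor ij) (rows/columns in the sector order above):
  C_11 = (0.75)(0.80) − (-0.25)(-0.10) = 0.5750
  C_12 = −[(-0.40)(0.80) − (-0.25)(-0.05)] = 0.3325
  C_13 = (-0.40)(-0.10) − (0.75)(-0.05) = 0.0775
  C_21 = −[(-0.35)(0.80) − (0.00)(-0.10)] = 0.2800
  C_22 = (0.80)(0.80) − (0.00)(-0.05) = 0.6400
  C_23 = −[(0.80)(-0.10) − (-0.35)(-0.05)] = 0.0975
  C_31 = (-0.35)(-0.25) − (0.00)(0.75) = 0.0875
  C_32 = −[(0.80)(-0.25) − (0.00)(-0.40)] = 0.2000
  C_33 = (0.80)(0.75) − (-0.35)(-0.40) = 0.4600
det(I−A) = Σ_j (I−A)_1j·C_1j = (0.80)(0.5750) + (-0.35)(0.3325) + (0.00)(0.0775) = 0.343625
adj(I−A) = Cᵀ =
  [ 0.5750   0.2800   0.0875]
  [ 0.3325   0.6400   0.2000]
  [ 0.0775   0.0975   0.4600]
(I − A)⁻¹ = adj(I−A) / det(I−A) ≈
  [   1.6733     0.8148     0.2546]
  [   0.9676     1.8625     0.5820]
  [   0.2255     0.2837     1.3387]
The output multiplier for sector j is the column-j sum of the Leontief inverse (I − A)⁻¹ = adj(I−A) / det(I−A).
Column A of adj(I−A): (0.2800, 0.6400, 0.0975); det(I−A) = 0.343625.
m_A = (0.2800 + 0.6400 + 0.0975) / 0.343625 = 1.0175 / 0.343625 ≈ 2.961.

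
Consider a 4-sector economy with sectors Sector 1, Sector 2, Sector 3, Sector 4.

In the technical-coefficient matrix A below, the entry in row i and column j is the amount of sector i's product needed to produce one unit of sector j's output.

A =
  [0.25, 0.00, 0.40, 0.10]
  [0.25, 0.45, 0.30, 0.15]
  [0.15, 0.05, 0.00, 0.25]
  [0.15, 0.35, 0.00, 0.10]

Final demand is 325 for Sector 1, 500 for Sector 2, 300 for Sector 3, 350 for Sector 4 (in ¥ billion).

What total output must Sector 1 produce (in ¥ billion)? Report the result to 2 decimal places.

I − A =
  [   0.75     0.00    -0.40    -0.10]
  [  -0.25     0.55    -0.30    -0.15]
  [  -0.15    -0.05     1.00    -0.25]
  [  -0.15    -0.35     0.00     0.90]
Compute the cofactors C_ij = (−1)^(i+j)·(3×3 minor ij) of I−A; the adjugate is their transpose:
adj(I−A) = Cᵀ =
  [ 0.402750   0.088000   0.187500   0.111500]
  [ 0.299250   0.591000   0.297000   0.214250]
  [ 0.121250   0.103875   0.314875   0.118250]
  [ 0.183500   0.244500   0.146750   0.363250]
det(I−A) = Σ_j (I−A)_1j·C_1j = (0.75)(0.402750) + (0.00)(0.299250) + (-0.40)(0.121250) + (-0.10)(0.183500) = 0.2352125
(I − A)⁻¹ = adj(I−A) / det(I−A) ≈
  [   1.7123     0.3741     0.7972     0.4740]
  [   1.2723     2.5126     1.2627     0.9109]
  [   0.5155     0.4416     1.3387     0.5027]
  [   0.7801     1.0395     0.6239     1.5443]
x = (I − A)⁻¹ d = adj(I−A)·d / det(I−A), with det(I−A) = 0.2352125:
  x_1 = (0.402750·325 + 0.088000·500 + 0.187500·300 + 0.111500·350) / 0.2352125 = 270.16875 / 0.2352125 ≈ 1148.62
  x_2 = (0.299250·325 + 0.591000·500 + 0.297000·300 + 0.214250·350) / 0.2352125 = 556.84375 / 0.2352125 ≈ 2367.41
  x_3 = (0.121250·325 + 0.103875·500 + 0.314875·300 + 0.118250·350) / 0.2352125 = 227.19375 / 0.2352125 ≈ 965.91
  x_4 = (0.183500·325 + 0.244500·500 + 0.146750·300 + 0.363250·350) / 0.2352125 = 353.05 / 0.2352125 ≈ 1500.98

x_1 = 1148.62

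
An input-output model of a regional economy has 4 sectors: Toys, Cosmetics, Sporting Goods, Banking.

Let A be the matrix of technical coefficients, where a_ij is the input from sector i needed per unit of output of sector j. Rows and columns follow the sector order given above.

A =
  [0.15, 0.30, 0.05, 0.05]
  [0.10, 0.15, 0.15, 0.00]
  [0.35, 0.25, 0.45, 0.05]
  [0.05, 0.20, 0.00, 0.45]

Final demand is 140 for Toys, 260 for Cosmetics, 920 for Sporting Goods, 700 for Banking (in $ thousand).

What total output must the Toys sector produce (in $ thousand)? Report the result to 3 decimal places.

I − A =
  [   0.85    -0.30    -0.05    -0.05]
  [  -0.10     0.85    -0.15     0.00]
  [  -0.35    -0.25     0.55    -0.05]
  [  -0.05    -0.20     0.00     0.55]
Compute the cofactors C_ij = (−1)^(i+j)·(3×3 minor ij) of I−A; the adjugate is their transpose:
adj(I−A) = Cᵀ =
  [ 0.235000   0.103625   0.049625   0.025875]
  [ 0.059500   0.246000   0.072500   0.012000]
  [ 0.180500   0.186750   0.377750   0.050750]
  [ 0.043000   0.098875   0.030875   0.317125]
det(I−A) = Σ_j (I−A)_1j·C_1j = (0.85)(0.235000) + (-0.30)(0.059500) + (-0.05)(0.180500) + (-0.05)(0.043000) = 0.170725
(I − A)⁻¹ = adj(I−A) / det(I−A) ≈
  [   1.3765     0.6070     0.2907     0.1516]
  [   0.3485     1.4409     0.4247     0.0703]
  [   1.0573     1.0939     2.2126     0.2973]
  [   0.2519     0.5791     0.1808     1.8575]
x = (I − A)⁻¹ d = adj(I−A)·d / det(I−A), with det(I−A) = 0.170725:
  x_1 = (0.235000·140 + 0.103625·260 + 0.049625·920 + 0.025875·700) / 0.170725 = 123.61 / 0.170725 ≈ 724.030
  x_2 = (0.059500·140 + 0.246000·260 + 0.072500·920 + 0.012000·700) / 0.170725 = 147.39 / 0.170725 ≈ 863.318
  x_3 = (0.180500·140 + 0.186750·260 + 0.377750·920 + 0.050750·700) / 0.170725 = 456.88 / 0.170725 ≈ 2676.117
  x_4 = (0.043000·140 + 0.098875·260 + 0.030875·920 + 0.317125·700) / 0.170725 = 282.12 / 0.170725 ≈ 1652.482

x_1 = 724.030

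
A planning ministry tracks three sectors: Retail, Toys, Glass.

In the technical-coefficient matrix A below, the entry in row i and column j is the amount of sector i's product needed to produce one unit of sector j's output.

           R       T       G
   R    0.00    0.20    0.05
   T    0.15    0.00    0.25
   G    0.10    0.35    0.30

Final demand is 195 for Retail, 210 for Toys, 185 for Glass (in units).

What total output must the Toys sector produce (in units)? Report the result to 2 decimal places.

x_T = 378.21

I − A =
  [   1.00    -0.20    -0.05]
  [  -0.15     1.00    -0.25]
  [  -0.10    -0.35     0.70]
Cofactors of I−A, C_ij = (−1)^(i+j)·(minor ij) (rows/columns in the sector order above):
  C_11 = (1.00)(0.70) − (-0.25)(-0.35) = 0.6125
  C_12 = −[(-0.15)(0.70) − (-0.25)(-0.10)] = 0.1300
  C_13 = (-0.15)(-0.35) − (1.00)(-0.10) = 0.1525
  C_21 = −[(-0.20)(0.70) − (-0.05)(-0.35)] = 0.1575
  C_22 = (1.00)(0.70) − (-0.05)(-0.10) = 0.6950
  C_23 = −[(1.00)(-0.35) − (-0.20)(-0.10)] = 0.3700
  C_31 = (-0.20)(-0.25) − (-0.05)(1.00) = 0.1000
  C_32 = −[(1.00)(-0.25) − (-0.05)(-0.15)] = 0.2575
  C_33 = (1.00)(1.00) − (-0.20)(-0.15) = 0.9700
det(I−A) = Σ_j (I−A)_1j·C_1j = (1.00)(0.6125) + (-0.20)(0.1300) + (-0.05)(0.1525) = 0.578875
adj(I−A) = Cᵀ =
  [ 0.6125   0.1575   0.1000]
  [ 0.1300   0.6950   0.2575]
  [ 0.1525   0.3700   0.9700]
(I − A)⁻¹ = adj(I−A) / det(I−A) ≈
  [   1.0581     0.2721     0.1727]
  [   0.2246     1.2006     0.4448]
  [   0.2634     0.6392     1.6757]
x = (I − A)⁻¹ d = adj(I−A)·d / det(I−A), with det(I−A) = 0.578875:
  x_R = (0.6125·195 + 0.1575·210 + 0.1000·185) / 0.578875 = 171.0125 / 0.578875 ≈ 295.42
  x_T = (0.1300·195 + 0.6950·210 + 0.2575·185) / 0.578875 = 218.9375 / 0.578875 ≈ 378.21
  x_G = (0.1525·195 + 0.3700·210 + 0.9700·185) / 0.578875 = 286.8875 / 0.578875 ≈ 495.59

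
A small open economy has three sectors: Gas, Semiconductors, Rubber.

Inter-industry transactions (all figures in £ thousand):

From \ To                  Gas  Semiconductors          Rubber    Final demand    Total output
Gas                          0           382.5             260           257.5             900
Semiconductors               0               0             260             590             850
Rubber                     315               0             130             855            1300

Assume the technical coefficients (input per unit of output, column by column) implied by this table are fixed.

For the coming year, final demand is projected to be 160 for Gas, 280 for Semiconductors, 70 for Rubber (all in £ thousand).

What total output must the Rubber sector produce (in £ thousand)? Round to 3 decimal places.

x_3 = 213.024

Technical coefficients a_ij = z_ij / X_j:
  a_11 = 0/900 = 0.00, a_21 = 0/900 = 0.00, a_31 = 315/900 = 0.35
  a_12 = 382.5/850 = 0.45, a_22 = 0/850 = 0.00, a_32 = 0/850 = 0.00
  a_13 = 260/1300 = 0.20, a_23 = 260/1300 = 0.20, a_33 = 130/1300 = 0.10
I − A =
  [   1.00    -0.45    -0.20]
  [   0.00     1.00    -0.20]
  [  -0.35     0.00     0.90]
Cofactors of I−A, C_ij = (−1)^(i+j)·(minor ij) (rows/columns in the sector order above):
  C_11 = (1.00)(0.90) − (-0.20)(0.00) = 0.9000
  C_12 = −[(0.00)(0.90) − (-0.20)(-0.35)] = 0.0700
  C_13 = (0.00)(0.00) − (1.00)(-0.35) = 0.3500
  C_21 = −[(-0.45)(0.90) − (-0.20)(0.00)] = 0.4050
  C_22 = (1.00)(0.90) − (-0.20)(-0.35) = 0.8300
  C_23 = −[(1.00)(0.00) − (-0.45)(-0.35)] = 0.1575
  C_31 = (-0.45)(-0.20) − (-0.20)(1.00) = 0.2900
  C_32 = −[(1.00)(-0.20) − (-0.20)(0.00)] = 0.2000
  C_33 = (1.00)(1.00) − (-0.45)(0.00) = 1.0000
det(I−A) = Σ_j (I−A)_1j·C_1j = (1.00)(0.9000) + (-0.45)(0.0700) + (-0.20)(0.3500) = 0.7985
adj(I−A) = Cᵀ =
  [ 0.9000   0.4050   0.2900]
  [ 0.0700   0.8300   0.2000]
  [ 0.3500   0.1575   1.0000]
(I − A)⁻¹ = adj(I−A) / det(I−A) ≈
  [   1.1271     0.5072     0.3632]
  [   0.0877     1.0394     0.2505]
  [   0.4383     0.1972     1.2523]
x = (I − A)⁻¹ d = adj(I−A)·d / det(I−A), with det(I−A) = 0.7985:
  x_1 = (0.9000·160 + 0.4050·280 + 0.2900·70) / 0.7985 = 277.70 / 0.7985 ≈ 347.777
  x_2 = (0.0700·160 + 0.8300·280 + 0.2000·70) / 0.7985 = 257.60 / 0.7985 ≈ 322.605
  x_3 = (0.3500·160 + 0.1575·280 + 1.0000·70) / 0.7985 = 170.10 / 0.7985 ≈ 213.024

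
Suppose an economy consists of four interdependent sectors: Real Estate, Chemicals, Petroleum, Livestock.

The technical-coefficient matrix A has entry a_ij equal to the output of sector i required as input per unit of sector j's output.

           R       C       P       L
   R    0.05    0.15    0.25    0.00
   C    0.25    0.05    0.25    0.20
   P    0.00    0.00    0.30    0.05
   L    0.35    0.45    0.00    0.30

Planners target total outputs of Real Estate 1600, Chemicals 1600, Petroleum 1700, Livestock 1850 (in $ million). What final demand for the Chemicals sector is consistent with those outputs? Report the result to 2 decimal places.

I − A =
  [   0.95    -0.15    -0.25     0.00]
  [  -0.25     0.95    -0.25    -0.20]
  [   0.00     0.00     0.70    -0.05]
  [  -0.35    -0.45     0.00     0.70]
d = (I − A) x:
  d_R = (+0.95)·1600 + (-0.15)·1600 + (-0.25)·1700 + (+0.00)·1850 = 855.00
  d_C = (-0.25)·1600 + (+0.95)·1600 + (-0.25)·1700 + (-0.20)·1850 = 325.00
  d_P = (+0.00)·1600 + (+0.00)·1600 + (+0.70)·1700 + (-0.05)·1850 = 1097.50
  d_L = (-0.35)·1600 + (-0.45)·1600 + (+0.00)·1700 + (+0.70)·1850 = 15.00

d_C = 325.00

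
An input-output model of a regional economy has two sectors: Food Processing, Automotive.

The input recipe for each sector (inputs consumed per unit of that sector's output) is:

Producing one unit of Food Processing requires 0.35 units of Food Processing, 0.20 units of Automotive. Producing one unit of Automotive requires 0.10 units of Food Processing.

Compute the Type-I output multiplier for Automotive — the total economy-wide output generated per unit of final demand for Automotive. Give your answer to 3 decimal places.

m_A = 1.190

I − A =
  [   0.65    -0.10]
  [  -0.20     1.00]
det(I−A) = (0.65)(1.00) − (-0.10)(-0.20) = 0.6300
adj(I−A) = [[1.00, 0.10], [0.20, 0.65]]
(I − A)⁻¹ = adj(I−A) / det(I−A) ≈
  [   1.5873     0.1587]
  [   0.3175     1.0317]
The output multiplier for sector j is the column-j sum of the Leontief inverse (I − A)⁻¹ = adj(I−A) / det(I−A).
Column A of adj(I−A): (0.10, 0.65); det(I−A) = 0.6300.
m_A = (0.10 + 0.65) / 0.6300 = 0.75 / 0.6300 ≈ 1.190.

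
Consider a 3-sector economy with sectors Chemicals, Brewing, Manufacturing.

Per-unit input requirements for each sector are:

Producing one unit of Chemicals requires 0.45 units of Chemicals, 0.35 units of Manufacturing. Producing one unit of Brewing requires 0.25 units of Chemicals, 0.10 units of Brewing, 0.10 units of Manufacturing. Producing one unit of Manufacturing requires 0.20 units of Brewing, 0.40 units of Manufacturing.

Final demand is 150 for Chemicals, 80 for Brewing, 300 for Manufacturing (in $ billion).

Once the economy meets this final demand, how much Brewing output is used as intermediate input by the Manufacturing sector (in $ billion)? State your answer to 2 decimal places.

I − A =
  [   0.55    -0.25     0.00]
  [   0.00     0.90    -0.20]
  [  -0.35    -0.10     0.60]
Cofactors of I−A, C_ij = (−1)^(i+j)·(minor ij) (rows/columns in the sector order above):
  C_11 = (0.90)(0.60) − (-0.20)(-0.10) = 0.5200
  C_12 = −[(0.00)(0.60) − (-0.20)(-0.35)] = 0.0700
  C_13 = (0.00)(-0.10) − (0.90)(-0.35) = 0.3150
  C_21 = −[(-0.25)(0.60) − (0.00)(-0.10)] = 0.1500
  C_22 = (0.55)(0.60) − (0.00)(-0.35) = 0.3300
  C_23 = −[(0.55)(-0.10) − (-0.25)(-0.35)] = 0.1425
  C_31 = (-0.25)(-0.20) − (0.00)(0.90) = 0.0500
  C_32 = −[(0.55)(-0.20) − (0.00)(0.00)] = 0.1100
  C_33 = (0.55)(0.90) − (-0.25)(0.00) = 0.4950
det(I−A) = Σ_j (I−A)_1j·C_1j = (0.55)(0.5200) + (-0.25)(0.0700) + (0.00)(0.3150) = 0.2685
adj(I−A) = Cᵀ =
  [ 0.5200   0.1500   0.0500]
  [ 0.0700   0.3300   0.1100]
  [ 0.3150   0.1425   0.4950]
(I − A)⁻¹ = adj(I−A) / det(I−A) ≈
  [   1.9367     0.5587     0.1862]
  [   0.2607     1.2291     0.4097]
  [   1.1732     0.5307     1.8436]
First solve x = (I − A)⁻¹ d = adj(I−A)·d / det(I−A); in particular x_3 = (0.3150·150 + 0.1425·80 + 0.4950·300) / 0.2685 = 207.15 / 0.2685 ≈ 771.5084.
Intermediate flow from 2 to 3: z_23 = a_23 · x_3 = 0.20 × 207.15 / 0.2685 = 41.43 / 0.2685 ≈ 154.30.

z_23 = 154.30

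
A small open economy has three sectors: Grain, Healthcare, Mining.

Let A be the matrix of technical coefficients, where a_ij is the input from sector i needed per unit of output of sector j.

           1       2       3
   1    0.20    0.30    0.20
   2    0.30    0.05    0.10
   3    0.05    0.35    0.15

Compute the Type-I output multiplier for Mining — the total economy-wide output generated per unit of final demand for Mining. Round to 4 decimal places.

m_3 = 2.0216

I − A =
  [   0.80    -0.30    -0.20]
  [  -0.30     0.95    -0.10]
  [  -0.05    -0.35     0.85]
Cofactors of I−A, C_ij = (−1)^(i+j)·(minor ij) (rows/columns in the sector order above):
  C_11 = (0.95)(0.85) − (-0.10)(-0.35) = 0.7725
  C_12 = −[(-0.30)(0.85) − (-0.10)(-0.05)] = 0.2600
  C_13 = (-0.30)(-0.35) − (0.95)(-0.05) = 0.1525
  C_21 = −[(-0.30)(0.85) − (-0.20)(-0.35)] = 0.3250
  C_22 = (0.80)(0.85) − (-0.20)(-0.05) = 0.6700
  C_23 = −[(0.80)(-0.35) − (-0.30)(-0.05)] = 0.2950
  C_31 = (-0.30)(-0.10) − (-0.20)(0.95) = 0.2200
  C_32 = −[(0.80)(-0.10) − (-0.20)(-0.30)] = 0.1400
  C_33 = (0.80)(0.95) − (-0.30)(-0.30) = 0.6700
det(I−A) = Σ_j (I−A)_1j·C_1j = (0.80)(0.7725) + (-0.30)(0.2600) + (-0.20)(0.1525) = 0.5095
adj(I−A) = Cᵀ =
  [ 0.7725   0.3250   0.2200]
  [ 0.2600   0.6700   0.1400]
  [ 0.1525   0.2950   0.6700]
(I − A)⁻¹ = adj(I−A) / det(I−A) ≈
  [   1.51619     0.63788     0.43180]
  [   0.51030     1.31501     0.27478]
  [   0.29931     0.57900     1.31501]
The output multiplier for sector j is the column-j sum of the Leontief inverse (I − A)⁻¹ = adj(I−A) / det(I−A).
Column 3 of adj(I−A): (0.2200, 0.1400, 0.6700); det(I−A) = 0.5095.
m_3 = (0.2200 + 0.1400 + 0.6700) / 0.5095 = 1.03 / 0.5095 ≈ 2.0216.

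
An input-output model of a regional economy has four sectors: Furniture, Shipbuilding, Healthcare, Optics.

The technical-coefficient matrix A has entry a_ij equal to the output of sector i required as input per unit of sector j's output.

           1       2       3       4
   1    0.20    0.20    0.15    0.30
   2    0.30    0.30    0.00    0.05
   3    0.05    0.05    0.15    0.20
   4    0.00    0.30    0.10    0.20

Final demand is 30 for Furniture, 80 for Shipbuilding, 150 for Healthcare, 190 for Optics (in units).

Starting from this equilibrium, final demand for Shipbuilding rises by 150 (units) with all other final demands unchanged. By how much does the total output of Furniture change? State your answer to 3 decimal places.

I − A =
  [   0.80    -0.20    -0.15    -0.30]
  [  -0.30     0.70     0.00    -0.05]
  [  -0.05    -0.05     0.85    -0.20]
  [   0.00    -0.30    -0.10     0.80]
Compute the cofactors C_ij = (−1)^(i+j)·(3×3 minor ij) of I−A; the adjugate is their transpose:
adj(I−A) = Cᵀ =
  [ 0.449000   0.225000   0.103750   0.208375]
  [ 0.198250   0.520500   0.049000   0.119125]
  [ 0.057250   0.092500   0.361000   0.117500]
  [ 0.081500   0.206750   0.063500   0.417500]
det(I−A) = Σ_j (I−A)_1j·C_1j = (0.80)(0.449000) + (-0.20)(0.198250) + (-0.15)(0.057250) + (-0.30)(0.081500) = 0.2865125
(I − A)⁻¹ = adj(I−A) / det(I−A) ≈
  [   1.5671     0.7853     0.3621     0.7273]
  [   0.6919     1.8167     0.1710     0.4158]
  [   0.1998     0.3228     1.2600     0.4101]
  [   0.2845     0.7216     0.2216     1.4572]
Δx = (I − A)⁻¹ Δd with Δd having +150 in the Shipbuilding component and 0 elsewhere.
So Δx_1 = L_12 · (+150), where L_12 = adj(I−A)_12 / det(I−A) = 0.225000 / 0.2865125.
Δx_1 = 0.225000 × (+150) / 0.2865125 = 33.75 / 0.2865125 ≈ 117.796.

Δx_1 = 117.796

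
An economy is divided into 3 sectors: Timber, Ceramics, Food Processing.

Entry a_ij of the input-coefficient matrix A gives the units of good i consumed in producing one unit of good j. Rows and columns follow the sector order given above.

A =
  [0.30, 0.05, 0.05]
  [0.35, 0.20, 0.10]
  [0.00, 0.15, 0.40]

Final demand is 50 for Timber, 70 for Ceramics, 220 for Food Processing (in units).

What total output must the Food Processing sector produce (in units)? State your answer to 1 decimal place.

x_3 = 414.0

I − A =
  [   0.70    -0.05    -0.05]
  [  -0.35     0.80    -0.10]
  [   0.00    -0.15     0.60]
Cofactors of I−A, C_ij = (−1)^(i+j)·(minor ij) (rows/columns in the sector order above):
  C_11 = (0.80)(0.60) − (-0.10)(-0.15) = 0.4650
  C_12 = −[(-0.35)(0.60) − (-0.10)(0.00)] = 0.2100
  C_13 = (-0.35)(-0.15) − (0.80)(0.00) = 0.0525
  C_21 = −[(-0.05)(0.60) − (-0.05)(-0.15)] = 0.0375
  C_22 = (0.70)(0.60) − (-0.05)(0.00) = 0.4200
  C_23 = −[(0.70)(-0.15) − (-0.05)(0.00)] = 0.1050
  C_31 = (-0.05)(-0.10) − (-0.05)(0.80) = 0.0450
  C_32 = −[(0.70)(-0.10) − (-0.05)(-0.35)] = 0.0875
  C_33 = (0.70)(0.80) − (-0.05)(-0.35) = 0.5425
det(I−A) = Σ_j (I−A)_1j·C_1j = (0.70)(0.4650) + (-0.05)(0.2100) + (-0.05)(0.0525) = 0.312375
adj(I−A) = Cᵀ =
  [ 0.4650   0.0375   0.0450]
  [ 0.2100   0.4200   0.0875]
  [ 0.0525   0.1050   0.5425]
(I − A)⁻¹ = adj(I−A) / det(I−A) ≈
  [   1.4886     0.1200     0.1441]
  [   0.6723     1.3445     0.2801]
  [   0.1681     0.3361     1.7367]
x = (I − A)⁻¹ d = adj(I−A)·d / det(I−A), with det(I−A) = 0.312375:
  x_1 = (0.4650·50 + 0.0375·70 + 0.0450·220) / 0.312375 = 35.775 / 0.312375 ≈ 114.5
  x_2 = (0.2100·50 + 0.4200·70 + 0.0875·220) / 0.312375 = 59.15 / 0.312375 ≈ 189.4
  x_3 = (0.0525·50 + 0.1050·70 + 0.5425·220) / 0.312375 = 129.325 / 0.312375 ≈ 414.0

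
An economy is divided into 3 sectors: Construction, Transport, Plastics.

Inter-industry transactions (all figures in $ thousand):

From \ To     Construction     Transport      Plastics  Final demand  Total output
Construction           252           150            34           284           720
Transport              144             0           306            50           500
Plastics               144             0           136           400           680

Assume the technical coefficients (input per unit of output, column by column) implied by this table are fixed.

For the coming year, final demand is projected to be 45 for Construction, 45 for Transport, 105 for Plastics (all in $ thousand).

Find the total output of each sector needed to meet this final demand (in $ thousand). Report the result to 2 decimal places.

Technical coefficients a_ij = z_ij / X_j:
  a_CC = 252/720 = 0.35, a_TC = 144/720 = 0.20, a_PC = 144/720 = 0.20
  a_CT = 150/500 = 0.30, a_TT = 0/500 = 0.00, a_PT = 0/500 = 0.00
  a_CP = 34/680 = 0.05, a_TP = 306/680 = 0.45, a_PP = 136/680 = 0.20
I − A =
  [   0.65    -0.30    -0.05]
  [  -0.20     1.00    -0.45]
  [  -0.20     0.00     0.80]
Cofactors of I−A, C_ij = (−1)^(i+j)·(minor ij) (rows/columns in the sector order above):
  C_11 = (1.00)(0.80) − (-0.45)(0.00) = 0.8000
  C_12 = −[(-0.20)(0.80) − (-0.45)(-0.20)] = 0.2500
  C_13 = (-0.20)(0.00) − (1.00)(-0.20) = 0.2000
  C_21 = −[(-0.30)(0.80) − (-0.05)(0.00)] = 0.2400
  C_22 = (0.65)(0.80) − (-0.05)(-0.20) = 0.5100
  C_23 = −[(0.65)(0.00) − (-0.30)(-0.20)] = 0.0600
  C_31 = (-0.30)(-0.45) − (-0.05)(1.00) = 0.1850
  C_32 = −[(0.65)(-0.45) − (-0.05)(-0.20)] = 0.3025
  C_33 = (0.65)(1.00) − (-0.30)(-0.20) = 0.5900
det(I−A) = Σ_j (I−A)_1j·C_1j = (0.65)(0.8000) + (-0.30)(0.2500) + (-0.05)(0.2000) = 0.4350
adj(I−A) = Cᵀ =
  [ 0.8000   0.2400   0.1850]
  [ 0.2500   0.5100   0.3025]
  [ 0.2000   0.0600   0.5900]
(I − A)⁻¹ = adj(I−A) / det(I−A) ≈
  [   1.8391     0.5517     0.4253]
  [   0.5747     1.1724     0.6954]
  [   0.4598     0.1379     1.3563]
x = (I − A)⁻¹ d = adj(I−A)·d / det(I−A), with det(I−A) = 0.4350:
  x_C = (0.8000·45 + 0.2400·45 + 0.1850·105) / 0.4350 = 66.225 / 0.4350 ≈ 152.24
  x_T = (0.2500·45 + 0.5100·45 + 0.3025·105) / 0.4350 = 65.9625 / 0.4350 ≈ 151.64
  x_P = (0.2000·45 + 0.0600·45 + 0.5900·105) / 0.4350 = 73.65 / 0.4350 ≈ 169.31

x_C = 152.24, x_T = 151.64, x_P = 169.31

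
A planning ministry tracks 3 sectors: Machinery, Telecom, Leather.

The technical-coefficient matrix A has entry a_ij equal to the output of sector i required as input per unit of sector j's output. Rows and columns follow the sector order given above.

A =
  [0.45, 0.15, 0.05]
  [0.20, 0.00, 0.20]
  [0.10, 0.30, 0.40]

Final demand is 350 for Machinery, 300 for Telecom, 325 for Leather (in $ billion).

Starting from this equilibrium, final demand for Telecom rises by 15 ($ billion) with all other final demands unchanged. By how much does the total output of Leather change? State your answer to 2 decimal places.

Δx_L = 10.07

I − A =
  [   0.55    -0.15    -0.05]
  [  -0.20     1.00    -0.20]
  [  -0.10    -0.30     0.60]
Cofactors of I−A, C_ij = (−1)^(i+j)·(minor ij) (rows/columns in the sector order above):
  C_11 = (1.00)(0.60) − (-0.20)(-0.30) = 0.5400
  C_12 = −[(-0.20)(0.60) − (-0.20)(-0.10)] = 0.1400
  C_13 = (-0.20)(-0.30) − (1.00)(-0.10) = 0.1600
  C_21 = −[(-0.15)(0.60) − (-0.05)(-0.30)] = 0.1050
  C_22 = (0.55)(0.60) − (-0.05)(-0.10) = 0.3250
  C_23 = −[(0.55)(-0.30) − (-0.15)(-0.10)] = 0.1800
  C_31 = (-0.15)(-0.20) − (-0.05)(1.00) = 0.0800
  C_32 = −[(0.55)(-0.20) − (-0.05)(-0.20)] = 0.1200
  C_33 = (0.55)(1.00) − (-0.15)(-0.20) = 0.5200
det(I−A) = Σ_j (I−A)_1j·C_1j = (0.55)(0.5400) + (-0.15)(0.1400) + (-0.05)(0.1600) = 0.2680
adj(I−A) = Cᵀ =
  [ 0.5400   0.1050   0.0800]
  [ 0.1400   0.3250   0.1200]
  [ 0.1600   0.1800   0.5200]
(I − A)⁻¹ = adj(I−A) / det(I−A) ≈
  [   2.0149     0.3918     0.2985]
  [   0.5224     1.2127     0.4478]
  [   0.5970     0.6716     1.9403]
Δx = (I − A)⁻¹ Δd with Δd having +15 in the Telecom component and 0 elsewhere.
So Δx_L = L_LT · (+15), where L_LT = adj(I−A)_LT / det(I−A) = 0.1800 / 0.2680.
Δx_L = 0.1800 × (+15) / 0.2680 = 2.70 / 0.2680 ≈ 10.07.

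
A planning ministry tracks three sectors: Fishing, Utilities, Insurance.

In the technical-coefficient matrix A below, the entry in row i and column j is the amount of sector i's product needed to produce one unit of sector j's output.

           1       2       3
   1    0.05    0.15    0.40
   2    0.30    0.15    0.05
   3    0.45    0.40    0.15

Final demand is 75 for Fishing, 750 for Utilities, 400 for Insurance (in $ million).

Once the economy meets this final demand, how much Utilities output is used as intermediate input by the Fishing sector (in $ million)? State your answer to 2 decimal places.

z_21 = 287.68

I − A =
  [   0.95    -0.15    -0.40]
  [  -0.30     0.85    -0.05]
  [  -0.45    -0.40     0.85]
Cofactors of I−A, C_ij = (−1)^(i+j)·(minor ij) (rows/columns in the sector order above):
  C_11 = (0.85)(0.85) − (-0.05)(-0.40) = 0.7025
  C_12 = −[(-0.30)(0.85) − (-0.05)(-0.45)] = 0.2775
  C_13 = (-0.30)(-0.40) − (0.85)(-0.45) = 0.5025
  C_21 = −[(-0.15)(0.85) − (-0.40)(-0.40)] = 0.2875
  C_22 = (0.95)(0.85) − (-0.40)(-0.45) = 0.6275
  C_23 = −[(0.95)(-0.40) − (-0.15)(-0.45)] = 0.4475
  C_31 = (-0.15)(-0.05) − (-0.40)(0.85) = 0.3475
  C_32 = −[(0.95)(-0.05) − (-0.40)(-0.30)] = 0.1675
  C_33 = (0.95)(0.85) − (-0.15)(-0.30) = 0.7625
det(I−A) = Σ_j (I−A)_1j·C_1j = (0.95)(0.7025) + (-0.15)(0.2775) + (-0.40)(0.5025) = 0.42475
adj(I−A) = Cᵀ =
  [ 0.7025   0.2875   0.3475]
  [ 0.2775   0.6275   0.1675]
  [ 0.5025   0.4475   0.7625]
(I − A)⁻¹ = adj(I−A) / det(I−A) ≈
  [   1.6539     0.6769     0.8181]
  [   0.6533     1.4773     0.3943]
  [   1.1830     1.0536     1.7952]
First solve x = (I − A)⁻¹ d = adj(I−A)·d / det(I−A); in particular x_1 = (0.7025·75 + 0.2875·750 + 0.3475·400) / 0.42475 = 407.3125 / 0.42475 ≈ 958.9464.
Intermediate flow from 2 to 1: z_21 = a_21 · x_1 = 0.30 × 407.3125 / 0.42475 = 122.19375 / 0.42475 ≈ 287.68.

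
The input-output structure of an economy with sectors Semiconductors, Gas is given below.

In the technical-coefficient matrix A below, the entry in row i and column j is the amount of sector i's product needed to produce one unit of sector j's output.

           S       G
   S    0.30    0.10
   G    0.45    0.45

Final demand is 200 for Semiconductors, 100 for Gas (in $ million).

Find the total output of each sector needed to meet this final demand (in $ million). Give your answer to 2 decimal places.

I − A =
  [   0.70    -0.10]
  [  -0.45     0.55]
det(I−A) = (0.70)(0.55) − (-0.10)(-0.45) = 0.3400
adj(I−A) = [[0.55, 0.10], [0.45, 0.70]]
(I − A)⁻¹ = adj(I−A) / det(I−A) ≈
  [   1.6176     0.2941]
  [   1.3235     2.0588]
x = (I − A)⁻¹ d = adj(I−A)·d / det(I−A), with det(I−A) = 0.3400:
  x_S = (0.55·200 + 0.10·100) / 0.3400 = 120.00 / 0.3400 ≈ 352.94
  x_G = (0.45·200 + 0.70·100) / 0.3400 = 160.00 / 0.3400 ≈ 470.59

x_S = 352.94, x_G = 470.59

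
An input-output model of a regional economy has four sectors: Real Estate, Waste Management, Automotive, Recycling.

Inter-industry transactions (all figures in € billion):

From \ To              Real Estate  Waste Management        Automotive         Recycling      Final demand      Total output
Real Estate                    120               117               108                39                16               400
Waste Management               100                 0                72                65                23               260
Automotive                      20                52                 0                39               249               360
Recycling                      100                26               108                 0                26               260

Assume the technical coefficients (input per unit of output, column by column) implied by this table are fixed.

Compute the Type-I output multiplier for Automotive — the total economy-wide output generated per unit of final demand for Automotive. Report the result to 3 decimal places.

m_3 = 4.132

Technical coefficients a_ij = z_ij / X_j:
  a_11 = 120/400 = 0.30, a_21 = 100/400 = 0.25, a_31 = 20/400 = 0.05, a_41 = 100/400 = 0.25
  a_12 = 117/260 = 0.45, a_22 = 0/260 = 0.00, a_32 = 52/260 = 0.20, a_42 = 26/260 = 0.10
  a_13 = 108/360 = 0.30, a_23 = 72/360 = 0.20, a_33 = 0/360 = 0.00, a_43 = 108/360 = 0.30
  a_14 = 39/260 = 0.15, a_24 = 65/260 = 0.25, a_34 = 39/260 = 0.15, a_44 = 0/260 = 0.00
I − A =
  [   0.70    -0.45    -0.30    -0.15]
  [  -0.25     1.00    -0.20    -0.25]
  [  -0.05    -0.20     1.00    -0.15]
  [  -0.25    -0.10    -0.30     1.00]
Compute the cofactors C_ij = (−1)^(i+j)·(3×3 minor ij) of I−A; the adjugate is their transpose:
adj(I−A) = Cᵀ =
  [ 0.872000   0.518250   0.464250   0.330000]
  [ 0.322500   0.602500   0.290000   0.242500]
  [ 0.152500   0.183125   0.500625   0.143750]
  [ 0.296000   0.244750   0.295250   0.525000]
det(I−A) = Σ_j (I−A)_1j·C_1j = (0.70)(0.872000) + (-0.45)(0.322500) + (-0.30)(0.152500) + (-0.15)(0.296000) = 0.375125
(I − A)⁻¹ = adj(I−A) / det(I−A) ≈
  [   2.3246     1.3815     1.2376     0.8797]
  [   0.8597     1.6061     0.7731     0.6465]
  [   0.4065     0.4882     1.3346     0.3832]
  [   0.7891     0.6524     0.7871     1.3995]
The output multiplier for sector j is the column-j sum of the Leontief inverse (I − A)⁻¹ = adj(I−A) / det(I−A).
Column 3 of adj(I−A): (0.464250, 0.290000, 0.500625, 0.295250); det(I−A) = 0.375125.
m_3 = (0.464250 + 0.290000 + 0.500625 + 0.295250) / 0.375125 = 1.550125 / 0.375125 ≈ 4.132.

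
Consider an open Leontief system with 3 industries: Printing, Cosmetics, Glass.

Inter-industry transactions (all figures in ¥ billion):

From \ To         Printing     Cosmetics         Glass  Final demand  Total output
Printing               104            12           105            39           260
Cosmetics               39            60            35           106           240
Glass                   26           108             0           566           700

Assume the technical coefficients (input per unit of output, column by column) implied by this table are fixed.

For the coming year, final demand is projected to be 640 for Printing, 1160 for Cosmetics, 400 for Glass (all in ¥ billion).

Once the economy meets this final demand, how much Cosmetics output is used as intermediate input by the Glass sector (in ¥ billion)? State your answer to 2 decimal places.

Technical coefficients a_ij = z_ij / X_j:
  a_11 = 104/260 = 0.40, a_21 = 39/260 = 0.15, a_31 = 26/260 = 0.10
  a_12 = 12/240 = 0.05, a_22 = 60/240 = 0.25, a_32 = 108/240 = 0.45
  a_13 = 105/700 = 0.15, a_23 = 35/700 = 0.05, a_33 = 0/700 = 0.00
I − A =
  [   0.60    -0.05    -0.15]
  [  -0.15     0.75    -0.05]
  [  -0.10    -0.45     1.00]
Cofactors of I−A, C_ij = (−1)^(i+j)·(minor ij) (rows/columns in the sector order above):
  C_11 = (0.75)(1.00) − (-0.05)(-0.45) = 0.7275
  C_12 = −[(-0.15)(1.00) − (-0.05)(-0.10)] = 0.1550
  C_13 = (-0.15)(-0.45) − (0.75)(-0.10) = 0.1425
  C_21 = −[(-0.05)(1.00) − (-0.15)(-0.45)] = 0.1175
  C_22 = (0.60)(1.00) − (-0.15)(-0.10) = 0.5850
  C_23 = −[(0.60)(-0.45) − (-0.05)(-0.10)] = 0.2750
  C_31 = (-0.05)(-0.05) − (-0.15)(0.75) = 0.1150
  C_32 = −[(0.60)(-0.05) − (-0.15)(-0.15)] = 0.0525
  C_33 = (0.60)(0.75) − (-0.05)(-0.15) = 0.4425
det(I−A) = Σ_j (I−A)_1j·C_1j = (0.60)(0.7275) + (-0.05)(0.1550) + (-0.15)(0.1425) = 0.407375
adj(I−A) = Cᵀ =
  [ 0.7275   0.1175   0.1150]
  [ 0.1550   0.5850   0.0525]
  [ 0.1425   0.2750   0.4425]
(I − A)⁻¹ = adj(I−A) / det(I−A) ≈
  [   1.7858     0.2884     0.2823]
  [   0.3805     1.4360     0.1289]
  [   0.3498     0.6751     1.0862]
First solve x = (I − A)⁻¹ d = adj(I−A)·d / det(I−A); in particular x_3 = (0.1425·640 + 0.2750·1160 + 0.4425·400) / 0.407375 = 587.20 / 0.407375 ≈ 1441.4237.
Intermediate flow from 2 to 3: z_23 = a_23 · x_3 = 0.05 × 587.20 / 0.407375 = 29.36 / 0.407375 ≈ 72.07.

z_23 = 72.07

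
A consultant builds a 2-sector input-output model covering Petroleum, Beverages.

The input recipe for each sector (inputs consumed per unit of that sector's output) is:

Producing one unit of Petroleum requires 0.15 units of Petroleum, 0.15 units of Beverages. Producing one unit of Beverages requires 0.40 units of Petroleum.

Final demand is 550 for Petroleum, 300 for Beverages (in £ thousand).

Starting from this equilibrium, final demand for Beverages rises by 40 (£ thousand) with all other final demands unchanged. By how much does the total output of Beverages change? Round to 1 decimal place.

Δx_2 = 43.0

I − A =
  [   0.85    -0.40]
  [  -0.15     1.00]
det(I−A) = (0.85)(1.00) − (-0.40)(-0.15) = 0.7900
adj(I−A) = [[1.00, 0.40], [0.15, 0.85]]
(I − A)⁻¹ = adj(I−A) / det(I−A) ≈
  [   1.2658     0.5063]
  [   0.1899     1.0759]
Δx = (I − A)⁻¹ Δd with Δd having +40 in the Beverages component and 0 elsewhere.
So Δx_2 = L_22 · (+40), where L_22 = adj(I−A)_22 / det(I−A) = 0.85 / 0.7900.
Δx_2 = 0.85 × (+40) / 0.7900 = 34.00 / 0.7900 ≈ 43.0.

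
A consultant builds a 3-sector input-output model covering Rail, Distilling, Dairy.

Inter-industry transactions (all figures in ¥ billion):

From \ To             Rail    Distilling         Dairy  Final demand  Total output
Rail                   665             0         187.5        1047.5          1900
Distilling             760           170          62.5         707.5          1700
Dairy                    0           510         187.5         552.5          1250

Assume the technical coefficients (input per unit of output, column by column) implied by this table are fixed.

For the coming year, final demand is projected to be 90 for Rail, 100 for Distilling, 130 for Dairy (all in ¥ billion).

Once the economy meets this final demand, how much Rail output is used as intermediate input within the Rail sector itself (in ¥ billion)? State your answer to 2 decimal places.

Technical coefficients a_ij = z_ij / X_j:
  a_11 = 665/1900 = 0.35, a_21 = 760/1900 = 0.40, a_31 = 0/1900 = 0.00
  a_12 = 0/1700 = 0.00, a_22 = 170/1700 = 0.10, a_32 = 510/1700 = 0.30
  a_13 = 187.5/1250 = 0.15, a_23 = 62.5/1250 = 0.05, a_33 = 187.5/1250 = 0.15
I − A =
  [   0.65     0.00    -0.15]
  [  -0.40     0.90    -0.05]
  [   0.00    -0.30     0.85]
Cofactors of I−A, C_ij = (−1)^(i+j)·(minor ij) (rows/columns in the sector order above):
  C_11 = (0.90)(0.85) − (-0.05)(-0.30) = 0.7500
  C_12 = −[(-0.40)(0.85) − (-0.05)(0.00)] = 0.3400
  C_13 = (-0.40)(-0.30) − (0.90)(0.00) = 0.1200
  C_21 = −[(0.00)(0.85) − (-0.15)(-0.30)] = 0.0450
  C_22 = (0.65)(0.85) − (-0.15)(0.00) = 0.5525
  C_23 = −[(0.65)(-0.30) − (0.00)(0.00)] = 0.1950
  C_31 = (0.00)(-0.05) − (-0.15)(0.90) = 0.1350
  C_32 = −[(0.65)(-0.05) − (-0.15)(-0.40)] = 0.0925
  C_33 = (0.65)(0.90) − (0.00)(-0.40) = 0.5850
det(I−A) = Σ_j (I−A)_1j·C_1j = (0.65)(0.7500) + (0.00)(0.3400) + (-0.15)(0.1200) = 0.4695
adj(I−A) = Cᵀ =
  [ 0.7500   0.0450   0.1350]
  [ 0.3400   0.5525   0.0925]
  [ 0.1200   0.1950   0.5850]
(I − A)⁻¹ = adj(I−A) / det(I−A) ≈
  [   1.5974     0.0958     0.2875]
  [   0.7242     1.1768     0.1970]
  [   0.2556     0.4153     1.2460]
First solve x = (I − A)⁻¹ d = adj(I−A)·d / det(I−A); in particular x_1 = (0.7500·90 + 0.0450·100 + 0.1350·130) / 0.4695 = 89.55 / 0.4695 ≈ 190.7348.
Intermediate flow from 1 to 1: z_11 = a_11 · x_1 = 0.35 × 89.55 / 0.4695 = 31.3425 / 0.4695 ≈ 66.76.

z_11 = 66.76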